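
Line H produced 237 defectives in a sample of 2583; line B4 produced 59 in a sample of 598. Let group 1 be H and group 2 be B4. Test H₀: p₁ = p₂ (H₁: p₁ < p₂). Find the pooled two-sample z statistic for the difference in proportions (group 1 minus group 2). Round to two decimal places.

z = -0.52

p̂₁ = 237/2583 ≈ 0.0918, p̂₂ = 59/598 ≈ 0.0987.
Pooled p̂ = (237+59)/(2583+598) = 296/3181 = 0.0931.
SE = √(p̂(1−p̂)(1/n₁+1/n₂)) = √(0.0931·0.9069·0.00205939) = √(0.000173799) = 0.0132.
z = (0.0918 − 0.0987)/0.0132 = -0.0069/0.0132 = -0.52.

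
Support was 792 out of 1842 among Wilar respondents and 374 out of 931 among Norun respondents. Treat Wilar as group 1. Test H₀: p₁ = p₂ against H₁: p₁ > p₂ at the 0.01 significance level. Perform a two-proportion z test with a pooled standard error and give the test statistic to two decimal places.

z = 1.42

p̂₁ = 792/1842 ≈ 0.4300, p̂₂ = 374/931 ≈ 0.4017.
Pooled p̂ = (792+374)/(1842+931) = 1166/2773 = 0.4205.
SE = √(p̂(1−p̂)(1/n₁+1/n₂)) = √(0.4205·0.5795·0.001617) = √(0.000394026) = 0.0199.
z = (0.4300 − 0.4017)/0.0199 = 0.0283/0.0199 = 1.42.
p-value = P(Z > 1.423) ≈ 0.0774; since p > α = 0.01, fail to reject H₀.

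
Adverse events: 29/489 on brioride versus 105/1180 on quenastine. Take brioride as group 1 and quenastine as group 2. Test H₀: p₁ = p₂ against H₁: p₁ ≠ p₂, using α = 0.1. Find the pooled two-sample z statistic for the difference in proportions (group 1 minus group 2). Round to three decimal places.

z = -2.031

p̂₁ = 29/489 ≈ 0.05930, p̂₂ = 105/1180 ≈ 0.08898.
Pooled p̂ = (29+105)/(489+1180) = 134/1669 = 0.08029.
SE = √(0.0738415 × 0.00289245) = 0.01461.
z = (0.05930 − 0.08898)/0.01461 = -0.02968/0.01461 = -2.031.
Two-sided p-value ≈ 2·Φ(−2.031) = 0.0423; since p < α = 0.1, reject H₀.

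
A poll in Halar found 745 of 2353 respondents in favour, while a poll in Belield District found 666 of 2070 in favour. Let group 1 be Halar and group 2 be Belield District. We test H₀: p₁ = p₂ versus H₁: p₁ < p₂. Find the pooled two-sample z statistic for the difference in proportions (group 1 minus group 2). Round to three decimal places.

z = -0.365

p̂₁ = 745/2353 = 0.316617, p̂₂ = 666/2070 = 0.321739.
Pooled p̂ = (745+666)/(2353+2070) = 1411/4423 = 0.319014.
SE = √(p̂(1−p̂)(1/n₁+1/n₂)) = √(0.319014·0.680986·0.000908081) = √(0.000197275) = 0.014045.
z = (0.316617 − 0.321739)/0.014045 = -0.005122/0.014045 = -0.365.
p-value = P(Z < -0.365) ≈ 0.3577.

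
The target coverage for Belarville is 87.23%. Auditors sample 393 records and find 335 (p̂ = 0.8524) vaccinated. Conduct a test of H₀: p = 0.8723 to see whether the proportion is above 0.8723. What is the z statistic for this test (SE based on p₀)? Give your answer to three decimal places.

p̂ = 335/393 = 0.85242.
Under H₀, SE = √(0.8723·0.1277/393) = √(0.000283442) = 0.01684.
z = (0.85242 − 0.8723)/0.01684 = -0.01988/0.01684 = -1.181.

z = -1.181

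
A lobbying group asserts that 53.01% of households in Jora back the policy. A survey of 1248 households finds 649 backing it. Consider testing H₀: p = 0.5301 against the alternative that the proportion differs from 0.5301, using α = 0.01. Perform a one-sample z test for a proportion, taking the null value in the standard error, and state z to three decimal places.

p̂ = 649/1248 ≈ 0.52003.
Under H₀, SE = √(0.5301·0.4699/1248) = √(0.000199595) = 0.01413.
z = (0.52003 − 0.5301)/0.01413 = -0.01007/0.01413 = -0.713.
p-value = 2·P(Z > 0.713) ≈ 0.4761, so at α = 0.01 we fail to reject H₀.

z = -0.713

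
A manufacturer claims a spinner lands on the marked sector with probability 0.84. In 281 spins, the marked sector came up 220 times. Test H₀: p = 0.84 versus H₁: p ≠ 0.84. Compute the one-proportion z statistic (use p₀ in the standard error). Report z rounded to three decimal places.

z = -2.610

p̂ = 220/281 = 0.78292.
Under H₀, SE = √(0.84·0.16/281) = √(0.000478292) = 0.02187.
z = (0.78292 − 0.84)/0.02187 = -0.05708/0.02187 = -2.610.
Two-sided p-value ≈ 2·Φ(−2.610) = 0.0091.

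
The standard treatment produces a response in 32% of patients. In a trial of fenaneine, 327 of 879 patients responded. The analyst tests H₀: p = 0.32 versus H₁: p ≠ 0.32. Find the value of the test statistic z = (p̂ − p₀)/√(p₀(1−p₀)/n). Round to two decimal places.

z = 3.31

p̂ = 327/879 ≈ 0.3720.
Under H₀, SE = √(0.32·0.68/879) = √(0.000247554) = 0.0157.
z = (0.3720 − 0.32)/0.0157 = 0.0520/0.0157 = 3.31.
p-value = 2·P(Z > 3.306) ≈ 0.0009.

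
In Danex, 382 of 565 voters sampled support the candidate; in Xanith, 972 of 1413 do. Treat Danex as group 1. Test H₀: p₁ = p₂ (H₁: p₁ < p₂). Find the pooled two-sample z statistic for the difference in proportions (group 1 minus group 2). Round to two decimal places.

p̂₁ = 382/565 = 0.6761, p̂₂ = 972/1413 = 0.6879.
Pooled p̂ = (382+972)/(565+1413) = 1354/1978 = 0.6845.
SE = √(0.215949 × 0.00247763) = 0.0231.
z = (0.6761 − 0.6879)/0.0231 = -0.0118/0.0231 = -0.51.

z = -0.51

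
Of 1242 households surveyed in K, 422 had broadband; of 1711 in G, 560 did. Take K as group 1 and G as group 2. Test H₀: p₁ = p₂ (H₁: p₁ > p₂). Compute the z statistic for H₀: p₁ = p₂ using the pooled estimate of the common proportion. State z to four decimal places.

z = 0.7106

p̂₁ = 422/1242 = 0.3397746, p̂₂ = 560/1711 = 0.3272940.
Pooled p̂ = (422+560)/(1242+1711) = 982/2953 = 0.3325432.
SE = √(p̂(1−p̂)(1/n₁+1/n₂)) = √(0.3325432·0.6674568·0.00138961) = √(0.000308435) = 0.0175623.
z = (0.3397746 − 0.3272940)/0.0175623 = 0.0124806/0.0175623 = 0.7106.
p-value = P(Z > 0.711) ≈ 0.2387.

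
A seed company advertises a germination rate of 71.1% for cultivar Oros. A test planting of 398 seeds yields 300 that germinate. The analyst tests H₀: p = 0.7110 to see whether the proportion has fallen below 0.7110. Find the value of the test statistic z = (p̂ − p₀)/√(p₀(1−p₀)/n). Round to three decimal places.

p̂ = 300/398 ≈ 0.75377.
SE = √(p₀(1−p₀)/n) = √(0.20548/398) = 0.02272.
z = (0.75377 − 0.711)/0.02272 = 0.04277/0.02272 = 1.882.

z = 1.882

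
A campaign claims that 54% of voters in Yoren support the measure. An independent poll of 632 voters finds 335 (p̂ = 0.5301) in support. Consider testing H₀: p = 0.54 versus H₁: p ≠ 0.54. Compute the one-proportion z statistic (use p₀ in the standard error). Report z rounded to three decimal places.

z = -0.501

p̂ = 335/632 ≈ 0.53006.
Under H₀, SE = √(0.54·0.46/632) = √(0.000393038) = 0.01983.
z = (0.53006 − 0.54)/0.01983 = -0.00994/0.01983 = -0.501.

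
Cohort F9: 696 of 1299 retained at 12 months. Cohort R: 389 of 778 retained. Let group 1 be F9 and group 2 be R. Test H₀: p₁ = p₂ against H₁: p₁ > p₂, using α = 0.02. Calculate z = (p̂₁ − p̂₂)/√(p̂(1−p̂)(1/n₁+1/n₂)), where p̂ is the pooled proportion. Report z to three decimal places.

z = 1.581

p̂₁ = 696/1299 = 0.53580, p̂₂ = 389/778 = 0.50000.
Pooled p̂ = (696+389)/(1299+778) = 1085/2077 = 0.52239.
SE = √(p̂(1−p̂)(1/n₁+1/n₂)) = √(0.52239·0.47761·0.00205517) = √(0.000512762) = 0.02264.
z = (0.53580 − 0.50000)/0.02264 = 0.03580/0.02264 = 1.581.
p-value = P(Z > 1.581) ≈ 0.0570, so at α = 0.02 we fail to reject H₀.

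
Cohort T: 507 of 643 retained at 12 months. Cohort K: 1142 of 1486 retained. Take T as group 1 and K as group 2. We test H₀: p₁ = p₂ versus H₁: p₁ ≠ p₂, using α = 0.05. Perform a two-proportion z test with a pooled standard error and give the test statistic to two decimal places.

z = 1.01

p̂₁ = 507/643 ≈ 0.78849, p̂₂ = 1142/1486 ≈ 0.76851.
Pooled p̂ = (507+1142)/(643+1486) = 1649/2129 = 0.77454.
SE = √(0.174627 × 0.00222816) = 0.01973.
z = (0.78849 − 0.76851)/0.01973 = 0.01998/0.01973 = 1.01.
p-value = 2·P(Z > 1.013) ≈ 0.3110. With α = 0.05, fail to reject H₀.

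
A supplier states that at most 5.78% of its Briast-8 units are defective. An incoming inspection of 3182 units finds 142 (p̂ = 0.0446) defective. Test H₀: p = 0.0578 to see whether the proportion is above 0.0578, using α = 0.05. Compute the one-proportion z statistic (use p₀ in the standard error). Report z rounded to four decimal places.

p̂ = 142/3182 = 0.044626.
Standard error under H₀: √(0.0578×0.9422/3182) = 0.004137.
z = (0.044626 − 0.0578)/0.004137 = -0.013174/0.004137 = -3.1844.
p-value = P(Z > -3.184) ≈ 0.9993, so at α = 0.05 we fail to reject H₀.

z = -3.1844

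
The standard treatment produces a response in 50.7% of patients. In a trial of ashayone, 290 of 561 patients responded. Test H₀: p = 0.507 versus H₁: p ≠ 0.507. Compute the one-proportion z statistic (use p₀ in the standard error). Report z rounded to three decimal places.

z = 0.471

p̂ = 290/561 = 0.516934.
SE = √(p₀(1−p₀)/n) = √(0.24995/561) = 0.021108.
z = (0.516934 − 0.507)/0.021108 = 0.009934/0.021108 = 0.471.
p-value = 2·P(Z > 0.471) ≈ 0.6379.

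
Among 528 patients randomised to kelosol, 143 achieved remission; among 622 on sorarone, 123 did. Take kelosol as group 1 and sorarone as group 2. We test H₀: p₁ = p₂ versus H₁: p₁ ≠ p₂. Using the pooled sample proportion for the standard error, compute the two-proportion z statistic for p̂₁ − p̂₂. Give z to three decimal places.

z = 2.929

p̂₁ = 143/528 ≈ 0.27083, p̂₂ = 123/622 ≈ 0.19775.
Pooled p̂ = (143+123)/(528+622) = 266/1150 = 0.23130.
SE = √(p̂(1−p̂)(1/n₁+1/n₂)) = √(0.23130·0.76870·0.00350166) = √(0.000622604) = 0.02495.
z = (0.27083 − 0.19775)/0.02495 = 0.07308/0.02495 = 2.929.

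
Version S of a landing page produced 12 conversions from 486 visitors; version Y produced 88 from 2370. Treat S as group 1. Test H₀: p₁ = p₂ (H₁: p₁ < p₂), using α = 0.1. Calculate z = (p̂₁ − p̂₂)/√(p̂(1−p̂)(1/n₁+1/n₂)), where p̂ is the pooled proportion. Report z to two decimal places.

z = -1.36

p̂₁ = 12/486 = 0.02469, p̂₂ = 88/2370 = 0.03713.
Pooled p̂ = (12+88)/(486+2370) = 100/2856 = 0.03501.
SE = √(0.033788 × 0.00247955) = 0.00915.
z = (0.02469 − 0.03713)/0.00915 = -0.01244/0.00915 = -1.36.
p-value = P(Z < -1.359) ≈ 0.0871. With α = 0.1, reject H₀.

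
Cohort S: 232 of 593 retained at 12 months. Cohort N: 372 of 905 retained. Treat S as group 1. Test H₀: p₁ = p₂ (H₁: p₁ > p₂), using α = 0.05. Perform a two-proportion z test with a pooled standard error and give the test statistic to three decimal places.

p̂₁ = 232/593 = 0.39123, p̂₂ = 372/905 = 0.41105.
Pooled p̂ = (232+372)/(593+905) = 604/1498 = 0.40320.
SE = √(0.240631 × 0.00279131) = 0.02592.
z = (0.39123 − 0.41105)/0.02592 = -0.01982/0.02592 = -0.765.
p-value = P(Z > -0.765) ≈ 0.7778. With α = 0.05, fail to reject H₀.

z = -0.765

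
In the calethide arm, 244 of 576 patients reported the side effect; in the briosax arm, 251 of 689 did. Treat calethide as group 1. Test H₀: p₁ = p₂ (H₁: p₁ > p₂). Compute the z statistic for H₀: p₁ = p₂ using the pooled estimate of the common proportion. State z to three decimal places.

z = 2.153

p̂₁ = 244/576 ≈ 0.42361, p̂₂ = 251/689 ≈ 0.36430.
Pooled p̂ = (244+251)/(576+689) = 495/1265 = 0.39130.
SE = √(0.238185 × 0.00318749) = 0.02755.
z = (0.42361 − 0.36430)/0.02755 = 0.05931/0.02755 = 2.153.
p-value = P(Z > 2.153) ≈ 0.0157.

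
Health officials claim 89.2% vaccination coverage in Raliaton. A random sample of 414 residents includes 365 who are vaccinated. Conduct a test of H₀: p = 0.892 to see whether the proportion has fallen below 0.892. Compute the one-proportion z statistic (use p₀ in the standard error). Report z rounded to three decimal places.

z = -0.679

p̂ = 365/414 ≈ 0.88164.
Standard error under H₀: √(0.892×0.108/414) = 0.01525.
z = (0.88164 − 0.892)/0.01525 = -0.01036/0.01525 = -0.679.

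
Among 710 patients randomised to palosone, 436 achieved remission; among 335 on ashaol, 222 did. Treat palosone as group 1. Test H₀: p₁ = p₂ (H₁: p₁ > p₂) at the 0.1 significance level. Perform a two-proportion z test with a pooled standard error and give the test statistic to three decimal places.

p̂₁ = 436/710 ≈ 0.614085, p̂₂ = 222/335 ≈ 0.662687.
Pooled p̂ = (436+222)/(710+335) = 658/1045 = 0.629665.
SE = √(0.233187 × 0.00439353) = 0.032008.
z = (0.614085 − 0.662687)/0.032008 = -0.048602/0.032008 = -1.518.
p-value = P(Z > -1.518) ≈ 0.9355. With α = 0.1, fail to reject H₀.

z = -1.518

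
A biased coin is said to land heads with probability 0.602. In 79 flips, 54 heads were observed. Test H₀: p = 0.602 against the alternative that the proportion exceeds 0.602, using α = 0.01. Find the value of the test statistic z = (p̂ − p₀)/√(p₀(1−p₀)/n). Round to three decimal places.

z = 1.481

p̂ = 54/79 = 0.68354.
SE = √(p₀(1−p₀)/n) = √(0.2396/79) = 0.05507.
z = (0.68354 − 0.602)/0.05507 = 0.08154/0.05507 = 1.481.
p-value = P(Z > 1.481) ≈ 0.0693. With α = 0.01, fail to reject H₀.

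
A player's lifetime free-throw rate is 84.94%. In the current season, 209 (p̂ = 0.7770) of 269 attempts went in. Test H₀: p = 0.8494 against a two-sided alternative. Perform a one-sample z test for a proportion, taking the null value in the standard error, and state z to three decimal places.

z = -3.322

p̂ = 209/269 ≈ 0.77695.
Under H₀, SE = √(0.8494·0.1506/269) = √(0.000475538) = 0.02181.
z = (0.77695 − 0.8494)/0.02181 = -0.07245/0.02181 = -3.322.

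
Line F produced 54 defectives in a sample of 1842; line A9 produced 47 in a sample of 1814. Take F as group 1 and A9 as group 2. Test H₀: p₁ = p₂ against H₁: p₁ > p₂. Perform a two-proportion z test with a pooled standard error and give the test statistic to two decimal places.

p̂₁ = 54/1842 ≈ 0.0293, p̂₂ = 47/1814 ≈ 0.0259.
Pooled p̂ = (54+47)/(1842+1814) = 101/3656 = 0.0276.
SE = √(p̂(1−p̂)(1/n₁+1/n₂)) = √(0.0276·0.9724·0.00109416) = √(2.93919e-05) = 0.0054.
z = (0.0293 − 0.0259)/0.0054 = 0.0034/0.0054 = 0.63.
p-value = P(Z > 0.628) ≈ 0.2649.

z = 0.63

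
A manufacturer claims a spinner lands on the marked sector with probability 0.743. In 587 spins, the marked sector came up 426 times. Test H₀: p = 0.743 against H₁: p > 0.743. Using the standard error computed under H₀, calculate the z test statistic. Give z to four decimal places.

p̂ = 426/587 ≈ 0.725724.
Under H₀, SE = √(0.743·0.257/587) = √(0.0003253) = 0.018036.
z = (0.725724 − 0.743)/0.018036 = -0.017276/0.018036 = -0.9579.

z = -0.9579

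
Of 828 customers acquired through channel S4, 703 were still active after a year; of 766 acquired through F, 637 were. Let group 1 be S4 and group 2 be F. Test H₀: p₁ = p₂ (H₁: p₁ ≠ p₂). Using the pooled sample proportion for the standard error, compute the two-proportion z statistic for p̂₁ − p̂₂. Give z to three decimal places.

z = 0.951

p̂₁ = 703/828 ≈ 0.849034, p̂₂ = 637/766 ≈ 0.831593.
Pooled p̂ = (703+637)/(828+766) = 1340/1594 = 0.840652.
SE = √(p̂(1−p̂)(1/n₁+1/n₂)) = √(0.840652·0.159348·0.00251321) = √(0.00033666) = 0.018348.
z = (0.849034 − 0.831593)/0.018348 = 0.017441/0.018348 = 0.951.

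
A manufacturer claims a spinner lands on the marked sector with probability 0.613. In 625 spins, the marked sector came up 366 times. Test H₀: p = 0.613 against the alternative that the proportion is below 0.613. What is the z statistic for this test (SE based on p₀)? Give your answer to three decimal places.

p̂ = 366/625 ≈ 0.585600.
Standard error under H₀: √(0.613×0.387/625) = 0.019483.
z = (0.585600 − 0.613)/0.019483 = -0.027400/0.019483 = -1.406.
p-value = P(Z < -1.406) ≈ 0.0798.

z = -1.406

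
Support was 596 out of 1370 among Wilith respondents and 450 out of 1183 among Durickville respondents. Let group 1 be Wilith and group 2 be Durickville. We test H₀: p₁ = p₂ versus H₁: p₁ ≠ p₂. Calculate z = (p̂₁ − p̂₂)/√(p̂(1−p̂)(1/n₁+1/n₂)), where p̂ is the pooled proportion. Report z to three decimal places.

p̂₁ = 596/1370 ≈ 0.43504, p̂₂ = 450/1183 ≈ 0.38039.
Pooled p̂ = (596+450)/(1370+1183) = 1046/2553 = 0.40971.
SE = √(p̂(1−p̂)(1/n₁+1/n₂)) = √(0.40971·0.59029·0.00157524) = √(0.000380968) = 0.01952.
z = (0.43504 − 0.38039)/0.01952 = 0.05465/0.01952 = 2.800.
p-value = 2·P(Z > 2.800) ≈ 0.0051.

z = 2.800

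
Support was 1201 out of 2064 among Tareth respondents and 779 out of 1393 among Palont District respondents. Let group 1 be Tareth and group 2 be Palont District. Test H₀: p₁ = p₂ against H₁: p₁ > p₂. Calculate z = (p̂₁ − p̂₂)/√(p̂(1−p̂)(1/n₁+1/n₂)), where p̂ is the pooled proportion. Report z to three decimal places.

p̂₁ = 1201/2064 ≈ 0.58188, p̂₂ = 779/1393 ≈ 0.55922.
Pooled p̂ = (1201+779)/(2064+1393) = 1980/3457 = 0.57275.
SE = √(0.244707 × 0.00120237) = 0.01715.
z = (0.58188 − 0.55922)/0.01715 = 0.02266/0.01715 = 1.321.

z = 1.321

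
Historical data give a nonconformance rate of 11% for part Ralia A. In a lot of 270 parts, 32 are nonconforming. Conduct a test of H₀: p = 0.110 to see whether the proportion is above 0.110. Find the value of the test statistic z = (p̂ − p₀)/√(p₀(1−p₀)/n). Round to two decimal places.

z = 0.45

p̂ = 32/270 ≈ 0.1185.
Under H₀, SE = √(0.11·0.89/270) = √(0.000362593) = 0.0190.
z = (0.1185 − 0.11)/0.0190 = 0.0085/0.0190 = 0.45.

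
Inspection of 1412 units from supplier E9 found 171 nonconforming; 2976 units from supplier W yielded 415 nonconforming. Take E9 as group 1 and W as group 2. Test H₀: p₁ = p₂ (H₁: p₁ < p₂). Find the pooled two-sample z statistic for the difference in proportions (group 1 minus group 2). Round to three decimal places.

p̂₁ = 171/1412 ≈ 0.121105, p̂₂ = 415/2976 ≈ 0.139449.
Pooled p̂ = (171+415)/(1412+2976) = 586/4388 = 0.133546.
SE = √(0.115711 × 0.00104424) = 0.010992.
z = (0.121105 − 0.139449)/0.010992 = -0.018344/0.010992 = -1.669.

z = -1.669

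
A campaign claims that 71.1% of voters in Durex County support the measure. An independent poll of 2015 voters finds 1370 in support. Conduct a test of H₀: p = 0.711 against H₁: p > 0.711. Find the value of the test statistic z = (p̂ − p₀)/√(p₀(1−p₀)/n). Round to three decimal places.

p̂ = 1370/2015 = 0.679901.
Standard error under H₀: √(0.711×0.289/2015) = 0.010098.
z = (0.679901 − 0.711)/0.010098 = -0.031099/0.010098 = -3.080.
p-value = P(Z > -3.080) ≈ 0.9990.

z = -3.080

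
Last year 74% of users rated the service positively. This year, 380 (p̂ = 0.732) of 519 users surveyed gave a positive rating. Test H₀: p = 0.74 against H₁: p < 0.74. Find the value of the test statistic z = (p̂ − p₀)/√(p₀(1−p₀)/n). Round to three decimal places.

z = -0.406

p̂ = 380/519 = 0.73218.
Under H₀, SE = √(0.74·0.26/519) = √(0.000370713) = 0.01925.
z = (0.73218 − 0.74)/0.01925 = -0.00782/0.01925 = -0.406.
p-value = P(Z < -0.406) ≈ 0.3423.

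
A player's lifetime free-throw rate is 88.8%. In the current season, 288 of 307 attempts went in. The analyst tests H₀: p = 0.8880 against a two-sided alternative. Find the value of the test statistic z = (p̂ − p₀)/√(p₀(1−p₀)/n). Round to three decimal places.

z = 2.784

p̂ = 288/307 ≈ 0.93811.
SE = √(p₀(1−p₀)/n) = √(0.099456/307) = 0.01800.
z = (0.93811 − 0.888)/0.01800 = 0.05011/0.01800 = 2.784.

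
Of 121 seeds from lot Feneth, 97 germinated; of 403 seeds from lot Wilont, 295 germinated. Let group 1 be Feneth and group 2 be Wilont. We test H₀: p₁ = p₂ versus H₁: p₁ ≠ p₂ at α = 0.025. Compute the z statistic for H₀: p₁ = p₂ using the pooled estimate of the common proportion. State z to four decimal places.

z = 1.5476

p̂₁ = 97/121 ≈ 0.801653, p̂₂ = 295/403 ≈ 0.732010.
Pooled p̂ = (97+295)/(121+403) = 392/524 = 0.748092.
SE = √(p̂(1−p̂)(1/n₁+1/n₂)) = √(0.748092·0.251908·0.0107459) = √(0.00202506) = 0.045001.
z = (0.801653 − 0.732010)/0.045001 = 0.069643/0.045001 = 1.5476.
p-value = 2·P(Z > 1.548) ≈ 0.1217, so at α = 0.025 we fail to reject H₀.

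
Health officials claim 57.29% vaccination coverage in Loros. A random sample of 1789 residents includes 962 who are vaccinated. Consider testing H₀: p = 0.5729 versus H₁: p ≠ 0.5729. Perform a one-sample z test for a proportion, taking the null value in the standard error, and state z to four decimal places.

p̂ = 962/1789 = 0.537731.
Standard error under H₀: √(0.5729×0.4271/1789) = 0.011695.
z = (0.537731 − 0.5729)/0.011695 = -0.035169/0.011695 = -3.0072.
Two-sided p-value ≈ 2·Φ(−3.007) = 0.0026.

z = -3.0072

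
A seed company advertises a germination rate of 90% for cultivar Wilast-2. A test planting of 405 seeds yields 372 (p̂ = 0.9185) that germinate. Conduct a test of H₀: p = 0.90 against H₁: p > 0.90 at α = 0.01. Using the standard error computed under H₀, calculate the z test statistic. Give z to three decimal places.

z = 1.242

p̂ = 372/405 ≈ 0.91852.
Under H₀, SE = √(0.9·0.1/405) = √(0.000222222) = 0.01491.
z = (0.91852 − 0.9)/0.01491 = 0.01852/0.01491 = 1.242.
p-value = P(Z > 1.242) ≈ 0.1071. With α = 0.01, fail to reject H₀.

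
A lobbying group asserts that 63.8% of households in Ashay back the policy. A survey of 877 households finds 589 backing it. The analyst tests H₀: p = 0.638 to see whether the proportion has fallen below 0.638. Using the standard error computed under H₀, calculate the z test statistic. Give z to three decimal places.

p̂ = 589/877 ≈ 0.67161.
SE = √(p₀(1−p₀)/n) = √(0.23096/877) = 0.01623.
z = (0.67161 − 0.638)/0.01623 = 0.03361/0.01623 = 2.071.
p-value = P(Z < 2.071) ≈ 0.9808.

z = 2.071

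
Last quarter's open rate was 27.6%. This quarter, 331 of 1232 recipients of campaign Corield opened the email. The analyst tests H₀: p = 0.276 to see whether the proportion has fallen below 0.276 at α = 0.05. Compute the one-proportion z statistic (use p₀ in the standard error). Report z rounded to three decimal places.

z = -0.576

p̂ = 331/1232 = 0.268669.
Under H₀, SE = √(0.276·0.724/1232) = √(0.000162195) = 0.012736.
z = (0.268669 − 0.276)/0.012736 = -0.007331/0.012736 = -0.576.
p-value = P(Z < -0.576) ≈ 0.2824; since p > α = 0.05, fail to reject H₀.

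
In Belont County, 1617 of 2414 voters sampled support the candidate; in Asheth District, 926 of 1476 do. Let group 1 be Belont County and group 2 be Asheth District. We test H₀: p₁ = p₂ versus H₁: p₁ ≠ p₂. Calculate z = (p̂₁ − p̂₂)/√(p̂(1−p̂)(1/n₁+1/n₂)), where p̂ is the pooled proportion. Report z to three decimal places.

p̂₁ = 1617/2414 ≈ 0.66984, p̂₂ = 926/1476 ≈ 0.62737.
Pooled p̂ = (1617+926)/(2414+1476) = 2543/3890 = 0.65373.
SE = √(0.226368 × 0.00109176) = 0.01572.
z = (0.66984 − 0.62737)/0.01572 = 0.04247/0.01572 = 2.702.

z = 2.702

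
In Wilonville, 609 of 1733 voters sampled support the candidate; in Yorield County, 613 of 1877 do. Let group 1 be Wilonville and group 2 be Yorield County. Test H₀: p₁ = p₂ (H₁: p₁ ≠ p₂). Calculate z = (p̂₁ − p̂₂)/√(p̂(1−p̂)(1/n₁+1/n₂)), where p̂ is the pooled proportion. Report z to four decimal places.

z = 1.5750

p̂₁ = 609/1733 = 0.351414, p̂₂ = 613/1877 = 0.326585.
Pooled p̂ = (609+613)/(1733+1877) = 1222/3610 = 0.338504.
SE = √(0.223919 × 0.0011098) = 0.015764.
z = (0.351414 − 0.326585)/0.015764 = 0.024829/0.015764 = 1.5750.
p-value = 2·P(Z > 1.575) ≈ 0.1153.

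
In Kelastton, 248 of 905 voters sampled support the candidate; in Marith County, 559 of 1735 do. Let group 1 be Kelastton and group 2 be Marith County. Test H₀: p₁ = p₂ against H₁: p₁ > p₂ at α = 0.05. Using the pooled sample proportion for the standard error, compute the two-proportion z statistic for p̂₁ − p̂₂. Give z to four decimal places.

z = -2.5493

p̂₁ = 248/905 ≈ 0.274033, p̂₂ = 559/1735 ≈ 0.322190.
Pooled p̂ = (248+559)/(905+1735) = 807/2640 = 0.305682.
SE = √(p̂(1−p̂)(1/n₁+1/n₂)) = √(0.305682·0.694318·0.00168134) = √(0.000356849) = 0.018890.
z = (0.274033 − 0.322190)/0.018890 = -0.048157/0.018890 = -2.5493.
p-value = P(Z > -2.549) ≈ 0.9946. With α = 0.05, fail to reject H₀.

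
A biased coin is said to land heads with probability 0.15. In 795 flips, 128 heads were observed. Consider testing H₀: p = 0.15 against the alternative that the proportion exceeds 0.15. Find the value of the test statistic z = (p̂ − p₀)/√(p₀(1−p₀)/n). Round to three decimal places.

z = 0.869

p̂ = 128/795 = 0.161006.
SE = √(p₀(1−p₀)/n) = √(0.1275/795) = 0.012664.
z = (0.161006 − 0.15)/0.012664 = 0.011006/0.012664 = 0.869.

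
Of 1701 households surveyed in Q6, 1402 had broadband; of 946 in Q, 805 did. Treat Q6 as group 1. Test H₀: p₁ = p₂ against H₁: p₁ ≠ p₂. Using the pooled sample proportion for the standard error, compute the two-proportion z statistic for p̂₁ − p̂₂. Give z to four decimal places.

p̂₁ = 1402/1701 = 0.824221, p̂₂ = 805/946 = 0.850951.
Pooled p̂ = (1402+805)/(1701+946) = 2207/2647 = 0.833774.
SE = √(0.138595 × 0.00164497) = 0.015099.
z = (0.824221 − 0.850951)/0.015099 = -0.026730/0.015099 = -1.7703.
Two-sided p-value ≈ 2·Φ(−1.770) = 0.0767.

z = -1.7703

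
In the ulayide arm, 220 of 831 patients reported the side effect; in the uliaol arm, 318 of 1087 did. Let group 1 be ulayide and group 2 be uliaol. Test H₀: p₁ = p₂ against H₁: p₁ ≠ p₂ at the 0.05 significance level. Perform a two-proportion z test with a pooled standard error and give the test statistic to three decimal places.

p̂₁ = 220/831 = 0.26474, p̂₂ = 318/1087 = 0.29255.
Pooled p̂ = (220+318)/(831+1087) = 538/1918 = 0.28050.
SE = √(0.20182 × 0.00212333) = 0.02070.
z = (0.26474 − 0.29255)/0.02070 = -0.02781/0.02070 = -1.343.
p-value = 2·P(Z > 1.343) ≈ 0.1792. With α = 0.05, fail to reject H₀.

z = -1.343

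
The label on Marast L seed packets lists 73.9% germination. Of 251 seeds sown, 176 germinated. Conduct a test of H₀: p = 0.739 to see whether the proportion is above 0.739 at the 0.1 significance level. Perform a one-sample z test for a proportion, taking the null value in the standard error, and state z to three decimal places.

z = -1.364

p̂ = 176/251 = 0.70120.
SE = √(p₀(1−p₀)/n) = √(0.19288/251) = 0.02772.
z = (0.70120 − 0.739)/0.02772 = -0.03780/0.02772 = -1.364.
p-value = P(Z > -1.364) ≈ 0.9137, so at α = 0.1 we fail to reject H₀.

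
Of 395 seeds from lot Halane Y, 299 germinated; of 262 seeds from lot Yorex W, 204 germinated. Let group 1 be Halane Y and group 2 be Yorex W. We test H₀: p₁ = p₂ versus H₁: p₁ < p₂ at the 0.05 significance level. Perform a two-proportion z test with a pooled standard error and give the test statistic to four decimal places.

z = -0.6418

p̂₁ = 299/395 ≈ 0.756962, p̂₂ = 204/262 ≈ 0.778626.
Pooled p̂ = (299+204)/(395+262) = 503/657 = 0.765601.
SE = √(0.179456 × 0.00634844) = 0.033753.
z = (0.756962 − 0.778626)/0.033753 = -0.021664/0.033753 = -0.6418.
p-value = P(Z < -0.642) ≈ 0.2605. With α = 0.05, fail to reject H₀.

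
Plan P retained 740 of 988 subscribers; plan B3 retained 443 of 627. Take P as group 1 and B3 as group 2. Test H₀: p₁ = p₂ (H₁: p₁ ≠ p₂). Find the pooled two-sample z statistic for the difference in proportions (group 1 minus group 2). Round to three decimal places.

z = 1.878

p̂₁ = 740/988 = 0.74899, p̂₂ = 443/627 = 0.70654.
Pooled p̂ = (740+443)/(988+627) = 1183/1615 = 0.73251.
SE = √(0.19594 × 0.00260704) = 0.02260.
z = (0.74899 − 0.70654)/0.02260 = 0.04245/0.02260 = 1.878.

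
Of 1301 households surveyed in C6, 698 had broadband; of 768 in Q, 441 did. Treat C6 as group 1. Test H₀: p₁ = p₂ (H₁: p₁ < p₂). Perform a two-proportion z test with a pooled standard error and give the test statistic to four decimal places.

z = -1.6658

p̂₁ = 698/1301 = 0.5365104, p̂₂ = 441/768 = 0.5742188.
Pooled p̂ = (698+441)/(1301+768) = 1139/2069 = 0.5505075.
SE = √(0.247449 × 0.00207072) = 0.0226362.
z = (0.5365104 − 0.5742188)/0.0226362 = -0.0377084/0.0226362 = -1.6658.
p-value = P(Z < -1.666) ≈ 0.0479.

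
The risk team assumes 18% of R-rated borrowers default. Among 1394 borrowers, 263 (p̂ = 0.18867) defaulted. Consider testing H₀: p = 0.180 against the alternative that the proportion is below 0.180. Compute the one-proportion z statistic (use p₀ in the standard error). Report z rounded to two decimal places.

z = 0.84

p̂ = 263/1394 ≈ 0.1887.
SE = √(p₀(1−p₀)/n) = √(0.1476/1394) = 0.0103.
z = (0.1887 − 0.18)/0.0103 = 0.0087/0.0103 = 0.84.
p-value = P(Z < 0.842) ≈ 0.8001.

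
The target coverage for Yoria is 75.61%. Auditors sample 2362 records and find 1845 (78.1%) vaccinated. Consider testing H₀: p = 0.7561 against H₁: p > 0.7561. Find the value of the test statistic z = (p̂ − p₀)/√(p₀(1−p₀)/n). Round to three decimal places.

p̂ = 1845/2362 = 0.781118.
SE = √(p₀(1−p₀)/n) = √(0.18441/2362) = 0.008836.
z = (0.781118 − 0.7561)/0.008836 = 0.025018/0.008836 = 2.831.

z = 2.831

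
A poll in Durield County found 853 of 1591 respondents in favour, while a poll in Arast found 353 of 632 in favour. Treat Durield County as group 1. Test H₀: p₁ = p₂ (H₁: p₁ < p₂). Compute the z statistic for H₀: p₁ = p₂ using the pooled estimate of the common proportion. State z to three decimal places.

p̂₁ = 853/1591 = 0.53614, p̂₂ = 353/632 = 0.55854.
Pooled p̂ = (853+353)/(1591+632) = 1206/2223 = 0.54251.
SE = √(p̂(1−p̂)(1/n₁+1/n₂)) = √(0.54251·0.45749·0.00221081) = √(0.000548708) = 0.02342.
z = (0.53614 − 0.55854)/0.02342 = -0.02240/0.02342 = -0.956.

z = -0.956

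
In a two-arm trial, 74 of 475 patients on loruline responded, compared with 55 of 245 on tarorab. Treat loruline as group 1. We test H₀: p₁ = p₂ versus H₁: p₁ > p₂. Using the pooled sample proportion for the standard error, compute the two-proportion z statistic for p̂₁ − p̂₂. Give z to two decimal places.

z = -2.28

p̂₁ = 74/475 = 0.15579, p̂₂ = 55/245 = 0.22449.
Pooled p̂ = (74+55)/(475+245) = 129/720 = 0.17917.
SE = √(0.147066 × 0.0061869) = 0.03016.
z = (0.15579 − 0.22449)/0.03016 = -0.06870/0.03016 = -2.28.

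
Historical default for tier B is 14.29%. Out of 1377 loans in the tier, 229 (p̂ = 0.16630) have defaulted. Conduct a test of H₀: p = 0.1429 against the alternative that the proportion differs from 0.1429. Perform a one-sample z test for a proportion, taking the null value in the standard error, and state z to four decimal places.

p̂ = 229/1377 = 0.1663036.
Under H₀, SE = √(0.1429·0.8571/1377) = √(8.89467e-05) = 0.0094312.
z = (0.1663036 − 0.1429)/0.0094312 = 0.0234036/0.0094312 = 2.4815.
Two-sided p-value ≈ 2·Φ(−2.482) = 0.0131.

z = 2.4815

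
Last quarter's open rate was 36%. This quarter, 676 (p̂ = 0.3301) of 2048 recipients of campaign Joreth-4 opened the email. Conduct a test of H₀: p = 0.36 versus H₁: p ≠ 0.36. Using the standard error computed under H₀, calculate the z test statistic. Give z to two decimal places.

z = -2.82

p̂ = 676/2048 ≈ 0.3301.
Standard error under H₀: √(0.36×0.64/2048) = 0.0106.
z = (0.3301 − 0.36)/0.0106 = -0.0299/0.0106 = -2.82.
p-value = 2·P(Z > 2.821) ≈ 0.0048.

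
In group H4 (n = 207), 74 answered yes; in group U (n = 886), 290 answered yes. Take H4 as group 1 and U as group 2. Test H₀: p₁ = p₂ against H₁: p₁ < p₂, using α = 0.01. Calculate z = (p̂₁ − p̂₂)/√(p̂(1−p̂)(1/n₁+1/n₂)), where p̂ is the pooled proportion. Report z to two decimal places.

p̂₁ = 74/207 ≈ 0.3575, p̂₂ = 290/886 ≈ 0.3273.
Pooled p̂ = (74+290)/(207+886) = 364/1093 = 0.3330.
SE = √(p̂(1−p̂)(1/n₁+1/n₂)) = √(0.3330·0.6670·0.00595959) = √(0.00132375) = 0.0364.
z = (0.3575 − 0.3273)/0.0364 = 0.0302/0.0364 = 0.83.
p-value = P(Z < 0.829) ≈ 0.7965; since p > α = 0.01, fail to reject H₀.

z = 0.83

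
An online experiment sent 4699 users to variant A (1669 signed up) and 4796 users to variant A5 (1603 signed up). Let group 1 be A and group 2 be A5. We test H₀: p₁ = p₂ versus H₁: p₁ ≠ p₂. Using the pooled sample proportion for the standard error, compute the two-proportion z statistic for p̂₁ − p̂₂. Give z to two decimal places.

p̂₁ = 1669/4699 ≈ 0.35518, p̂₂ = 1603/4796 ≈ 0.33424.
Pooled p̂ = (1669+1603)/(4699+4796) = 3272/9495 = 0.34460.
SE = √(0.225852 × 0.000421318) = 0.00975.
z = (0.35518 − 0.33424)/0.00975 = 0.02094/0.00975 = 2.15.

z = 2.15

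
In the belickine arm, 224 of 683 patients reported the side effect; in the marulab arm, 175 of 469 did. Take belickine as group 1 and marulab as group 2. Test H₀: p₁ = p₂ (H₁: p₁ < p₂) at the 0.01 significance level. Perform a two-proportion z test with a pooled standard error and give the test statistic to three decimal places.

z = -1.583

p̂₁ = 224/683 = 0.32796, p̂₂ = 175/469 = 0.37313.
Pooled p̂ = (224+175)/(683+469) = 399/1152 = 0.34635.
SE = √(0.226393 × 0.00359633) = 0.02853.
z = (0.32796 − 0.37313)/0.02853 = -0.04517/0.02853 = -1.583.
p-value = P(Z < -1.583) ≈ 0.0567; since p > α = 0.01, fail to reject H₀.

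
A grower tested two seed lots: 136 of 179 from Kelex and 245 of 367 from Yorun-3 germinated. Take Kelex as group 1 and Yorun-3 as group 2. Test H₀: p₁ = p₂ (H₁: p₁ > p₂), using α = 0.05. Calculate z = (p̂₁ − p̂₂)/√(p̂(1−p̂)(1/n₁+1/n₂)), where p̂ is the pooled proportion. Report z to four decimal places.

z = 2.2024

p̂₁ = 136/179 ≈ 0.759777, p̂₂ = 245/367 ≈ 0.667575.
Pooled p̂ = (136+245)/(179+367) = 381/546 = 0.697802.
SE = √(p̂(1−p̂)(1/n₁+1/n₂)) = √(0.697802·0.302198·0.00831139) = √(0.00175266) = 0.041865.
z = (0.759777 − 0.667575)/0.041865 = 0.092202/0.041865 = 2.2024.
p-value = P(Z > 2.202) ≈ 0.0138. With α = 0.05, reject H₀.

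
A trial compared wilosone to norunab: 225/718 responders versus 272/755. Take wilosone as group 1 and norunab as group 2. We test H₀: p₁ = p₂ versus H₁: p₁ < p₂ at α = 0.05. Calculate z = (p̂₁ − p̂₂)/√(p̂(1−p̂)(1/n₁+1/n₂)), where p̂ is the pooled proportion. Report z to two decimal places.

p̂₁ = 225/718 ≈ 0.31337, p̂₂ = 272/755 ≈ 0.36026.
Pooled p̂ = (225+272)/(718+755) = 497/1473 = 0.33741.
SE = √(p̂(1−p̂)(1/n₁+1/n₂)) = √(0.33741·0.66259·0.00271726) = √(0.00060748) = 0.02465.
z = (0.31337 − 0.36026)/0.02465 = -0.04689/0.02465 = -1.90.
p-value = P(Z < -1.903) ≈ 0.0285; since p < α = 0.05, reject H₀.

z = -1.90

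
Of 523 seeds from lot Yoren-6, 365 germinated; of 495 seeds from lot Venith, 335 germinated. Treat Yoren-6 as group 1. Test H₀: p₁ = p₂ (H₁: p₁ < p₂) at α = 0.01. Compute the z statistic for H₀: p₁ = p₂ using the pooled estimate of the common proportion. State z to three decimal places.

p̂₁ = 365/523 ≈ 0.69790, p̂₂ = 335/495 ≈ 0.67677.
Pooled p̂ = (365+335)/(523+495) = 700/1018 = 0.68762.
SE = √(0.214798 × 0.00393225) = 0.02906.
z = (0.69790 − 0.67677)/0.02906 = 0.02113/0.02906 = 0.727.
p-value = P(Z < 0.727) ≈ 0.7664. With α = 0.01, fail to reject H₀.

z = 0.727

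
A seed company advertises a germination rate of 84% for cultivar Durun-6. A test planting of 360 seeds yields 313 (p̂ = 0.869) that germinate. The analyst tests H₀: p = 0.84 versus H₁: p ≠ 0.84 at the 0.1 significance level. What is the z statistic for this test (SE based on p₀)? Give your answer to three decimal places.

p̂ = 313/360 = 0.86944.
SE = √(p₀(1−p₀)/n) = √(0.1344/360) = 0.01932.
z = (0.86944 − 0.84)/0.01932 = 0.02944/0.01932 = 1.524.
p-value = 2·P(Z > 1.524) ≈ 0.1275. With α = 0.1, fail to reject H₀.

z = 1.524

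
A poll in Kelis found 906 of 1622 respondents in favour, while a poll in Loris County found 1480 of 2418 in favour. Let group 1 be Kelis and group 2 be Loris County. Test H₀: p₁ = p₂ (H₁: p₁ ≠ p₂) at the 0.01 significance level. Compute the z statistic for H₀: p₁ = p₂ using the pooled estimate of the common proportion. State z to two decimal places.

p̂₁ = 906/1622 = 0.5586, p̂₂ = 1480/2418 = 0.6121.
Pooled p̂ = (906+1480)/(1622+2418) = 2386/4040 = 0.5906.
SE = √(0.241793 × 0.00103009) = 0.0158.
z = (0.5586 − 0.6121)/0.0158 = -0.0535/0.0158 = -3.39.
p-value = 2·P(Z > 3.390) ≈ 0.0007, so at α = 0.01 we reject H₀.

z = -3.39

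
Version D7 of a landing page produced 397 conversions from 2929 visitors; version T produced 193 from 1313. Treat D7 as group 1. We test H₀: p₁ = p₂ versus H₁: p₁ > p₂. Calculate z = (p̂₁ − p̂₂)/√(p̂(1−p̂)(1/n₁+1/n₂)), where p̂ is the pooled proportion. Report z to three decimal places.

p̂₁ = 397/2929 = 0.135541, p̂₂ = 193/1313 = 0.146992.
Pooled p̂ = (397+193)/(2929+1313) = 590/4242 = 0.139085.
SE = √(p̂(1−p̂)(1/n₁+1/n₂)) = √(0.139085·0.860915·0.00110303) = √(0.000132077) = 0.011492.
z = (0.135541 − 0.146992)/0.011492 = -0.011451/0.011492 = -0.996.

z = -0.996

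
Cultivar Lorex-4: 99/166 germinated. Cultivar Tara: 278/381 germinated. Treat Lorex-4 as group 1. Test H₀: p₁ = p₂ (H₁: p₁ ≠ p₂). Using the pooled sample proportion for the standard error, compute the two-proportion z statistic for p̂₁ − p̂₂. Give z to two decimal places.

p̂₁ = 99/166 = 0.5964, p̂₂ = 278/381 = 0.7297.
Pooled p̂ = (99+278)/(166+381) = 377/547 = 0.6892.
SE = √(0.214198 × 0.00864877) = 0.0430.
z = (0.5964 − 0.7297)/0.0430 = -0.1333/0.0430 = -3.10.

z = -3.10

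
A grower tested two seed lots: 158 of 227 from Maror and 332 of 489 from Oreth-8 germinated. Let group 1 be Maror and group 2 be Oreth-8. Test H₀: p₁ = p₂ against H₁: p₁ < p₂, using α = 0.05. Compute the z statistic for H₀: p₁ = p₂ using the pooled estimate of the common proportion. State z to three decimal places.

z = 0.458

p̂₁ = 158/227 = 0.69604, p̂₂ = 332/489 = 0.67894.
Pooled p̂ = (158+332)/(227+489) = 490/716 = 0.68436.
SE = √(0.216012 × 0.00645028) = 0.03733.
z = (0.69604 − 0.67894)/0.03733 = 0.01710/0.03733 = 0.458.
p-value = P(Z < 0.458) ≈ 0.6765, so at α = 0.05 we fail to reject H₀.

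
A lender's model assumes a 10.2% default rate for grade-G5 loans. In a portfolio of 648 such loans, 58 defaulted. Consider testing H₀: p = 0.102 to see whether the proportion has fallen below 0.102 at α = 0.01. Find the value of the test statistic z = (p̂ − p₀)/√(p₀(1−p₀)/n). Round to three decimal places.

p̂ = 58/648 ≈ 0.089506.
SE = √(p₀(1−p₀)/n) = √(0.091596/648) = 0.011889.
z = (0.089506 − 0.102)/0.011889 = -0.012494/0.011889 = -1.051.
p-value = P(Z < -1.051) ≈ 0.1467; since p > α = 0.01, fail to reject H₀.

z = -1.051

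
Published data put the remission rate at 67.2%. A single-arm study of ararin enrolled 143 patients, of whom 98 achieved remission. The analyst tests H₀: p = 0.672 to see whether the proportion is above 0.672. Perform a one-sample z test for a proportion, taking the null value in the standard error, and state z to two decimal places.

z = 0.34

p̂ = 98/143 ≈ 0.6853.
Under H₀, SE = √(0.672·0.328/143) = √(0.00154137) = 0.0393.
z = (0.6853 − 0.672)/0.0393 = 0.0133/0.0393 = 0.34.
p-value = P(Z > 0.339) ≈ 0.3673.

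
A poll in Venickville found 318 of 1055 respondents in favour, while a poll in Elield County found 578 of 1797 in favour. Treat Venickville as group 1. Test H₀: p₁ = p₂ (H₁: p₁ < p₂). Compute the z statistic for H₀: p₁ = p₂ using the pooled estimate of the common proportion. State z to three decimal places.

z = -1.123

p̂₁ = 318/1055 = 0.301422, p̂₂ = 578/1797 = 0.321647.
Pooled p̂ = (318+578)/(1055+1797) = 896/2852 = 0.314165.
SE = √(p̂(1−p̂)(1/n₁+1/n₂)) = √(0.314165·0.685835·0.00150435) = √(0.000324136) = 0.018004.
z = (0.301422 − 0.321647)/0.018004 = -0.020225/0.018004 = -1.123.
p-value = P(Z < -1.123) ≈ 0.1306.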